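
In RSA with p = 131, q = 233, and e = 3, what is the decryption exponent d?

φ(n) = (p−1)(q−1) = 130·232 = 30160.
Need d with 3·d ≡ 1 (mod 30160). Apply the extended Euclidean algorithm:
30160 = 10053×3 + 1
3 = 3×1 + 0
Back-substitute:
1 = 30160 − 10053·3
So 3·(-10053) ≡ 1 (mod 30160), hence d ≡ -10053 ≡ 20107 (mod 30160).

20107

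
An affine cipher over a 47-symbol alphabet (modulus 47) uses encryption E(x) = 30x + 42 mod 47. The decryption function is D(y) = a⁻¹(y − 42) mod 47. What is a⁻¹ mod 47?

Extended Euclidean algorithm:
47 = 1×30 + 17
30 = 1×17 + 13
17 = 1×13 + 4
13 = 3×4 + 1
4 = 4×1 + 0
gcd = 1, so the inverse exists. Back-substitute:
1 = 13 − 3·4
1 = −3·17 + 4·13
1 = 4·30 − 7·17
1 = −7·47 + 11·30
So 30·11 ≡ 1 (mod 47).

11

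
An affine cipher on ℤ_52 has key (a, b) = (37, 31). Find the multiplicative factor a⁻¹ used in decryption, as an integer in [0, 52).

45

gcd(52, 37) by repeated division:
52 = 1×37 + 15
37 = 2×15 + 7
15 = 2×7 + 1
7 = 7×1 + 0
Since gcd(37, 52) = 1, back-substitute to write 1 as a combination:
1 = 15 − 2·7
1 = −2·37 + 5·15
1 = 5·52 − 7·37
So 37·(-7) ≡ 1 (mod 52), and -7 ≡ 45 (mod 52).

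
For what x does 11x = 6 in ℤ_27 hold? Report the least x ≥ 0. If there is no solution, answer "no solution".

3

First find gcd(11, 27):
27 = 2×11 + 5
11 = 2×5 + 1
5 = 5×1 + 0
gcd = 1, so a unique solution mod 27 exists.
Back-substitute for the Bézout coefficients:
1 = 11 − 2·5
1 = −2·27 + 5·11
So 11·(5) ≡ 1 (mod 27), giving 11⁻¹ ≡ 5.
x ≡ 11⁻¹·6 ≡ 5·6 ≡ 3 (mod 27).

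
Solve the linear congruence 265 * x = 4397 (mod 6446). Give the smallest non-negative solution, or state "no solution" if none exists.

3495

First find gcd(265, 6446):
6446 = 24*265 + 86
265 = 3*86 + 7
86 = 12*7 + 2
7 = 3*2 + 1
2 = 2*1 + 0
gcd = 1, so a unique solution mod 6446 exists.
Back-substitute for the Bézout coefficients:
1 = 7 − 3·2
1 = −3·86 + 37·7
1 = 37·265 − 114·86
1 = −114·6446 + 2773·265
So 265·(2773) ≡ 1 (mod 6446), giving 265⁻¹ ≡ 2773.
x ≡ 265⁻¹·4397 ≡ 2773·4397 ≡ 3495 (mod 6446).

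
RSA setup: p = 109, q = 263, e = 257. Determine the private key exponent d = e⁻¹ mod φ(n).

φ(n) = (p−1)(q−1) = 108·262 = 28296.
Need d with 257·d ≡ 1 (mod 28296). Apply the extended Euclidean algorithm:
28296 = 110×257 + 26
257 = 9×26 + 23
26 = 1×23 + 3
23 = 7×3 + 2
3 = 1×2 + 1
2 = 2×1 + 0
Back-substitute:
1 = 3 − 2
1 = −23 + 8·3
1 = 8·26 − 9·23
1 = −9·257 + 89·26
1 = 89·28296 − 9799·257
So 257·(-9799) ≡ 1 (mod 28296), hence d ≡ -9799 ≡ 18497 (mod 28296).

18497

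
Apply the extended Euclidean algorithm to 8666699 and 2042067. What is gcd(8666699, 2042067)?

1

Euclidean algorithm:
8666699 = 4×2042067 + 498431
2042067 = 4×498431 + 48343
498431 = 10×48343 + 15001
48343 = 3×15001 + 3340
15001 = 4×3340 + 1641
3340 = 2×1641 + 58
1641 = 28×58 + 17
58 = 3×17 + 7
17 = 2×7 + 3
7 = 2×3 + 1
3 = 3×1 + 0
gcd(8666699, 2042067) = 1.
Express as a combination:
1 = 7 − 2·3
1 = −2·17 + 5·7
1 = 5·58 − 17·17
1 = −17·1641 + 481·58
1 = 481·3340 − 979·1641
1 = −979·15001 + 4397·3340
1 = 4397·48343 − 14170·15001
1 = −14170·498431 + 146097·48343
1 = 146097·2042067 − 598558·498431
1 = −598558·8666699 + 2540329·2042067
So 1 = (-598558)·8666699 + (2540329)·2042067.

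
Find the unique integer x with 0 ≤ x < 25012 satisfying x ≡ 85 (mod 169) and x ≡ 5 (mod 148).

19689

Write x = 85 + 169·k. Then 169·k ≡ 5 − 85 ≡ 68 (mod 148).
Need 169⁻¹ mod 148. Extended Euclid on (148, 21):
148 = 7*21 + 1
21 = 21*1 + 0
Back-substitute:
1 = 148 − 7·21
169⁻¹ ≡ 141 (mod 148), so k ≡ 141·68 ≡ 116 (mod 148).
x = 85 + 169·116 = 19689.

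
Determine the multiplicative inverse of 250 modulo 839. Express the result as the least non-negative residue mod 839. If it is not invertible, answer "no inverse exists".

Run Euclid on (839, 250):
839 = 3*250 + 89
250 = 2*89 + 72
89 = 1*72 + 17
72 = 4*17 + 4
17 = 4*4 + 1
4 = 4*1 + 0
gcd = 1, so the inverse exists. Back-substitute:
1 = 17 − 4·4
1 = −4·72 + 17·17
1 = 17·89 − 21·72
1 = −21·250 + 59·89
1 = 59·839 − 198·250
Thus 250·(-198) ≡ 1 (mod 839); reducing, -198 mod 839 = 641.

641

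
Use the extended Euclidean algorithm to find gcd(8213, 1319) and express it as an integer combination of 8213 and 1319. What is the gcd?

1

Euclidean algorithm:
8213 = 6·1319 + 299
1319 = 4·299 + 123
299 = 2·123 + 53
123 = 2·53 + 17
53 = 3·17 + 2
17 = 8·2 + 1
2 = 2·1 + 0
gcd(8213, 1319) = 1.
Back-substituting:
1 = 17 − 8·2
1 = −8·53 + 25·17
1 = 25·123 − 58·53
1 = −58·299 + 141·123
1 = 141·1319 − 622·299
1 = −622·8213 + 3873·1319
So 1 = (-622)·8213 + (3873)·1319.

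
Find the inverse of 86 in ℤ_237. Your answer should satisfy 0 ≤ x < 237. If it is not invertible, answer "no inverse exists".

Extended Euclidean algorithm:
237 = 2*86 + 65
86 = 1*65 + 21
65 = 3*21 + 2
21 = 10*2 + 1
2 = 2*1 + 0
Since gcd(86, 237) = 1, back-substitute to write 1 as a combination:
1 = 21 − 10·2
1 = −10·65 + 31·21
1 = 31·86 − 41·65
1 = −41·237 + 113·86
So 86·113 ≡ 1 (mod 237).

113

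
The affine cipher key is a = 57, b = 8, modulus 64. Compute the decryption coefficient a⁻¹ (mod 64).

9

Apply the Euclidean algorithm to 64 and 57:
64 = 1*57 + 7
57 = 8*7 + 1
7 = 7*1 + 0
The gcd is 1. Working backward:
1 = 57 − 8·7
1 = −8·64 + 9·57
So 57·9 ≡ 1 (mod 64).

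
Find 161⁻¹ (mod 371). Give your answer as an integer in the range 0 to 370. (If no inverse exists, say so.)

no inverse exists

Compute gcd(161, 371):
371 = 2·161 + 49
161 = 3·49 + 14
49 = 3·14 + 7
14 = 2·7 + 0
Since gcd = 7 > 1, 161 is not a unit mod 371.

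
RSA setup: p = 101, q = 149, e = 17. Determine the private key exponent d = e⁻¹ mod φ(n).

4353

φ(n) = (p−1)(q−1) = 100·148 = 14800.
Need d with 17·d ≡ 1 (mod 14800). Apply the extended Euclidean algorithm:
14800 = 870·17 + 10
17 = 1·10 + 7
10 = 1·7 + 3
7 = 2·3 + 1
3 = 3·1 + 0
Back-substitute:
1 = 7 − 2·3
1 = −2·10 + 3·7
1 = 3·17 − 5·10
1 = −5·14800 + 4353·17
So 17·4353 ≡ 1 (mod 14800), hence d = 4353.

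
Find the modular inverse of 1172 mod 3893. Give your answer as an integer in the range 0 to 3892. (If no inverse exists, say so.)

gcd(3893, 1172) by repeated division:
3893 = 3×1172 + 377
1172 = 3×377 + 41
377 = 9×41 + 8
41 = 5×8 + 1
8 = 8×1 + 0
gcd = 1, so the inverse exists. Back-substitute:
1 = 41 − 5·8
1 = −5·377 + 46·41
1 = 46·1172 − 143·377
1 = −143·3893 + 475·1172
So 1172·475 ≡ 1 (mod 3893).

475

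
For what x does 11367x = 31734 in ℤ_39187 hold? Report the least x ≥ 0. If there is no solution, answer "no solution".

First find gcd(11367, 39187):
39187 = 3·11367 + 5086
11367 = 2·5086 + 1195
5086 = 4·1195 + 306
1195 = 3·306 + 277
306 = 1·277 + 29
277 = 9·29 + 16
29 = 1·16 + 13
16 = 1·13 + 3
13 = 4·3 + 1
3 = 3·1 + 0
gcd = 1, so a unique solution mod 39187 exists.
Back-substitute for the Bézout coefficients:
1 = 13 − 4·3
1 = −4·16 + 5·13
1 = 5·29 − 9·16
1 = −9·277 + 86·29
1 = 86·306 − 95·277
1 = −95·1195 + 371·306
1 = 371·5086 − 1579·1195
1 = −1579·11367 + 3529·5086
1 = 3529·39187 − 12166·11367
So 11367·(-12166) ≡ 1 (mod 39187), giving 11367⁻¹ ≡ 27021.
x ≡ 11367⁻¹·31734 ≡ 27021·31734 ≡ 33667 (mod 39187).

33667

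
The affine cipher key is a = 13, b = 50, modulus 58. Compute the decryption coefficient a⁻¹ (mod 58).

9

gcd(58, 13) by repeated division:
58 = 4*13 + 6
13 = 2*6 + 1
6 = 6*1 + 0
Since gcd(13, 58) = 1, back-substitute to write 1 as a combination:
1 = 13 − 2·6
1 = −2·58 + 9·13
So 13·9 ≡ 1 (mod 58).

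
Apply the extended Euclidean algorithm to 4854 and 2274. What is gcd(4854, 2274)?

6

Apply Euclid's algorithm to 4854 and 2274:
4854 = 2×2274 + 306
2274 = 7×306 + 132
306 = 2×132 + 42
132 = 3×42 + 6
42 = 7×6 + 0
gcd(4854, 2274) = 6.
Working backward:
6 = 132 − 3·42
6 = −3·306 + 7·132
6 = 7·2274 − 52·306
6 = −52·4854 + 111·2274
So 6 = (-52)·4854 + (111)·2274.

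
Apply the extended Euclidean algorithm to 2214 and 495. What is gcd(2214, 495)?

Repeated division:
2214 = 4·495 + 234
495 = 2·234 + 27
234 = 8·27 + 18
27 = 1·18 + 9
18 = 2·9 + 0
gcd(2214, 495) = 9.
Back-substituting:
9 = 27 − 18
9 = −234 + 9·27
9 = 9·495 − 19·234
9 = −19·2214 + 85·495
So 9 = (-19)·2214 + (85)·495.

9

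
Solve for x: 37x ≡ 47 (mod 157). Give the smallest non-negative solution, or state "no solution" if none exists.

First find gcd(37, 157):
157 = 4×37 + 9
37 = 4×9 + 1
9 = 9×1 + 0
gcd = 1, so a unique solution mod 157 exists.
Back-substitute for the Bézout coefficients:
1 = 37 − 4·9
1 = −4·157 + 17·37
So 37·(17) ≡ 1 (mod 157), giving 37⁻¹ ≡ 17.
x ≡ 37⁻¹·47 ≡ 17·47 ≡ 14 (mod 157).

14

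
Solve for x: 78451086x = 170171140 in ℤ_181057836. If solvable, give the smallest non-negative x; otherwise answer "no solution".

no solution

gcd(78451086, 181057836):
181057836 = 2×78451086 + 24155664
78451086 = 3×24155664 + 5984094
24155664 = 4×5984094 + 219288
5984094 = 27×219288 + 63318
219288 = 3×63318 + 29334
63318 = 2×29334 + 4650
29334 = 6×4650 + 1434
4650 = 3×1434 + 348
1434 = 4×348 + 42
348 = 8×42 + 12
42 = 3×12 + 6
12 = 2×6 + 0
gcd = 6, but 6 ∤ 170171140, so the congruence has no solution.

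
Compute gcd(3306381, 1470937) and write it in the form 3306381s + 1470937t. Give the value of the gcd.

13

Apply Euclid's algorithm to 3306381 and 1470937:
3306381 = 2*1470937 + 364507
1470937 = 4*364507 + 12909
364507 = 28*12909 + 3055
12909 = 4*3055 + 689
3055 = 4*689 + 299
689 = 2*299 + 91
299 = 3*91 + 26
91 = 3*26 + 13
26 = 2*13 + 0
gcd(3306381, 1470937) = 13.
Back-substituting:
13 = 91 − 3·26
13 = −3·299 + 10·91
13 = 10·689 − 23·299
13 = −23·3055 + 102·689
13 = 102·12909 − 431·3055
13 = −431·364507 + 12170·12909
13 = 12170·1470937 − 49111·364507
13 = −49111·3306381 + 110392·1470937
So 13 = (-49111)·3306381 + (110392)·1470937.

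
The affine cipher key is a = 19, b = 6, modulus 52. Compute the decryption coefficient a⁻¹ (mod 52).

11

Extended Euclidean algorithm:
52 = 2*19 + 14
19 = 1*14 + 5
14 = 2*5 + 4
5 = 1*4 + 1
4 = 4*1 + 0
gcd = 1, so the inverse exists. Back-substitute:
1 = 5 − 4
1 = −14 + 3·5
1 = 3·19 − 4·14
1 = −4·52 + 11·19
So 19·11 ≡ 1 (mod 52).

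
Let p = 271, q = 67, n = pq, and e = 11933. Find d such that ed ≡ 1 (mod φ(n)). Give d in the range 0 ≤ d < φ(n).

13337

φ(n) = (p−1)(q−1) = 270·66 = 17820.
Need d with 11933·d ≡ 1 (mod 17820). Apply the extended Euclidean algorithm:
17820 = 1×11933 + 5887
11933 = 2×5887 + 159
5887 = 37×159 + 4
159 = 39×4 + 3
4 = 1×3 + 1
3 = 3×1 + 0
Back-substitute:
1 = 4 − 3
1 = −159 + 40·4
1 = 40·5887 − 1481·159
1 = −1481·11933 + 3002·5887
1 = 3002·17820 − 4483·11933
So 11933·(-4483) ≡ 1 (mod 17820), hence d ≡ -4483 ≡ 13337 (mod 17820).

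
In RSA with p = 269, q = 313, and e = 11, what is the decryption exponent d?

15203

φ(n) = (p−1)(q−1) = 268·312 = 83616.
Need d with 11·d ≡ 1 (mod 83616). Apply the extended Euclidean algorithm:
83616 = 7601×11 + 5
11 = 2×5 + 1
5 = 5×1 + 0
Back-substitute:
1 = 11 − 2·5
1 = −2·83616 + 15203·11
So 11·15203 ≡ 1 (mod 83616), hence d = 15203.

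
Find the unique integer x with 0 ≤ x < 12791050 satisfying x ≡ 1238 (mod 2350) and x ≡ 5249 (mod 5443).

Write x = 1238 + 2350·k. Then 2350·k ≡ 5249 − 1238 ≡ 4011 (mod 5443).
Need 2350⁻¹ mod 5443. Extended Euclid on (5443, 2350):
5443 = 2*2350 + 743
2350 = 3*743 + 121
743 = 6*121 + 17
121 = 7*17 + 2
17 = 8*2 + 1
2 = 2*1 + 0
Back-substitute:
1 = 17 − 8·2
1 = −8·121 + 57·17
1 = 57·743 − 350·121
1 = −350·2350 + 1107·743
1 = 1107·5443 − 2564·2350
2350⁻¹ ≡ 2879 (mod 5443), so k ≡ 2879·4011 ≡ 3066 (mod 5443).
x = 1238 + 2350·3066 = 7206338.

7206338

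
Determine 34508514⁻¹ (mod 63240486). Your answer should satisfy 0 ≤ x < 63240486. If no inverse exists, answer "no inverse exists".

no inverse exists

Euclidean algorithm on 63240486, 34508514:
63240486 = 1×34508514 + 28731972
34508514 = 1×28731972 + 5776542
28731972 = 4×5776542 + 5625804
5776542 = 1×5625804 + 150738
5625804 = 37×150738 + 48498
150738 = 3×48498 + 5244
48498 = 9×5244 + 1302
5244 = 4×1302 + 36
1302 = 36×36 + 6
36 = 6×6 + 0
gcd(34508514, 63240486) = 6 ≠ 1, so 34508514 has no multiplicative inverse modulo 63240486.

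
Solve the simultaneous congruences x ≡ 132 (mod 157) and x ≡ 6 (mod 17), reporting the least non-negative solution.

1859

Write x = 132 + 157·k. Then 157·k ≡ 6 − 132 ≡ 10 (mod 17).
Need 157⁻¹ mod 17. Extended Euclid on (17, 4):
17 = 4×4 + 1
4 = 4×1 + 0
Back-substitute:
1 = 17 − 4·4
157⁻¹ ≡ 13 (mod 17), so k ≡ 13·10 ≡ 11 (mod 17).
x = 132 + 157·11 = 1859.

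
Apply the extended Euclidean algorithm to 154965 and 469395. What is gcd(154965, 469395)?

15

Repeated division:
469395 = 3*154965 + 4500
154965 = 34*4500 + 1965
4500 = 2*1965 + 570
1965 = 3*570 + 255
570 = 2*255 + 60
255 = 4*60 + 15
60 = 4*15 + 0
gcd(154965, 469395) = 15.
Express as a combination:
15 = 255 − 4·60
15 = −4·570 + 9·255
15 = 9·1965 − 31·570
15 = −31·4500 + 71·1965
15 = 71·154965 − 2445·4500
15 = −2445·469395 + 7406·154965
So 15 = (-2445)·469395 + (7406)·154965.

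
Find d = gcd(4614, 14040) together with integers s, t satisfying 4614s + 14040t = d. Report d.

Euclidean algorithm:
14040 = 3·4614 + 198
4614 = 23·198 + 60
198 = 3·60 + 18
60 = 3·18 + 6
18 = 3·6 + 0
gcd(4614, 14040) = 6.
Express as a combination:
6 = 60 − 3·18
6 = −3·198 + 10·60
6 = 10·4614 − 233·198
6 = −233·14040 + 709·4614
So 6 = (-233)·14040 + (709)·4614.

6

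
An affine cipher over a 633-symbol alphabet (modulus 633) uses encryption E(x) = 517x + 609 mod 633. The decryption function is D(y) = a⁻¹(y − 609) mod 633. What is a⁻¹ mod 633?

442

Extended Euclidean algorithm:
633 = 1×517 + 116
517 = 4×116 + 53
116 = 2×53 + 10
53 = 5×10 + 3
10 = 3×3 + 1
3 = 3×1 + 0
The gcd is 1. Working backward:
1 = 10 − 3·3
1 = −3·53 + 16·10
1 = 16·116 − 35·53
1 = −35·517 + 156·116
1 = 156·633 − 191·517
So 517·(-191) ≡ 1 (mod 633), and -191 ≡ 442 (mod 633).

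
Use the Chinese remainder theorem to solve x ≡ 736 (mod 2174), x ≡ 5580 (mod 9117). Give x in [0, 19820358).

2631276

Write x = 736 + 2174·k. Then 2174·k ≡ 5580 − 736 ≡ 4844 (mod 9117).
Need 2174⁻¹ mod 9117. Extended Euclid on (9117, 2174):
9117 = 4×2174 + 421
2174 = 5×421 + 69
421 = 6×69 + 7
69 = 9×7 + 6
7 = 1×6 + 1
6 = 6×1 + 0
Back-substitute:
1 = 7 − 6
1 = −69 + 10·7
1 = 10·421 − 61·69
1 = −61·2174 + 315·421
1 = 315·9117 − 1321·2174
2174⁻¹ ≡ 7796 (mod 9117), so k ≡ 7796·4844 ≡ 1210 (mod 9117).
x = 736 + 2174·1210 = 2631276.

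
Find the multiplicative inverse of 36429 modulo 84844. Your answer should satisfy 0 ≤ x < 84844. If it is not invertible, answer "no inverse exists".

22517

Extended Euclidean algorithm:
84844 = 2·36429 + 11986
36429 = 3·11986 + 471
11986 = 25·471 + 211
471 = 2·211 + 49
211 = 4·49 + 15
49 = 3·15 + 4
15 = 3·4 + 3
4 = 1·3 + 1
3 = 3·1 + 0
gcd = 1, so the inverse exists. Back-substitute:
1 = 4 − 3
1 = −15 + 4·4
1 = 4·49 − 13·15
1 = −13·211 + 56·49
1 = 56·471 − 125·211
1 = −125·11986 + 3181·471
1 = 3181·36429 − 9668·11986
1 = −9668·84844 + 22517·36429
So 36429·22517 ≡ 1 (mod 84844).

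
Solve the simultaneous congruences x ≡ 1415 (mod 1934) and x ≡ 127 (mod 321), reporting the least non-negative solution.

310855

Write x = 1415 + 1934·k. Then 1934·k ≡ 127 − 1415 ≡ 317 (mod 321).
Need 1934⁻¹ mod 321. Extended Euclid on (321, 8):
321 = 40*8 + 1
8 = 8*1 + 0
Back-substitute:
1 = 321 − 40·8
1934⁻¹ ≡ 281 (mod 321), so k ≡ 281·317 ≡ 160 (mod 321).
x = 1415 + 1934·160 = 310855.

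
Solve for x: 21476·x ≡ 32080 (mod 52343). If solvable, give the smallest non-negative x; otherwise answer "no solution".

19217

First find gcd(21476, 52343):
52343 = 2×21476 + 9391
21476 = 2×9391 + 2694
9391 = 3×2694 + 1309
2694 = 2×1309 + 76
1309 = 17×76 + 17
76 = 4×17 + 8
17 = 2×8 + 1
8 = 8×1 + 0
gcd = 1, so a unique solution mod 52343 exists.
Back-substitute for the Bézout coefficients:
1 = 17 − 2·8
1 = −2·76 + 9·17
1 = 9·1309 − 155·76
1 = −155·2694 + 319·1309
1 = 319·9391 − 1112·2694
1 = −1112·21476 + 2543·9391
1 = 2543·52343 − 6198·21476
So 21476·(-6198) ≡ 1 (mod 52343), giving 21476⁻¹ ≡ 46145.
x ≡ 21476⁻¹·32080 ≡ 46145·32080 ≡ 19217 (mod 52343).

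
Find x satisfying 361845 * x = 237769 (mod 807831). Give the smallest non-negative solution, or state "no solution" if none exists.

gcd(361845, 807831):
807831 = 2×361845 + 84141
361845 = 4×84141 + 25281
84141 = 3×25281 + 8298
25281 = 3×8298 + 387
8298 = 21×387 + 171
387 = 2×171 + 45
171 = 3×45 + 36
45 = 1×36 + 9
36 = 4×9 + 0
gcd = 9, but 9 ∤ 237769, so the congruence has no solution.

no solution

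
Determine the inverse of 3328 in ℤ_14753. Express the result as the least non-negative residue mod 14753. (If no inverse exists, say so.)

gcd(14753, 3328) by repeated division:
14753 = 4*3328 + 1441
3328 = 2*1441 + 446
1441 = 3*446 + 103
446 = 4*103 + 34
103 = 3*34 + 1
34 = 34*1 + 0
Since gcd(3328, 14753) = 1, back-substitute to write 1 as a combination:
1 = 103 − 3·34
1 = −3·446 + 13·103
1 = 13·1441 − 42·446
1 = −42·3328 + 97·1441
1 = 97·14753 − 430·3328
So 3328·(-430) ≡ 1 (mod 14753), and -430 ≡ 14323 (mod 14753).

14323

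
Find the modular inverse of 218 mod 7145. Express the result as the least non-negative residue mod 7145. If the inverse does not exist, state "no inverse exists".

2917

gcd(7145, 218) by repeated division:
7145 = 32·218 + 169
218 = 1·169 + 49
169 = 3·49 + 22
49 = 2·22 + 5
22 = 4·5 + 2
5 = 2·2 + 1
2 = 2·1 + 0
gcd = 1, so the inverse exists. Back-substitute:
1 = 5 − 2·2
1 = −2·22 + 9·5
1 = 9·49 − 20·22
1 = −20·169 + 69·49
1 = 69·218 − 89·169
1 = −89·7145 + 2917·218
So 218·2917 ≡ 1 (mod 7145).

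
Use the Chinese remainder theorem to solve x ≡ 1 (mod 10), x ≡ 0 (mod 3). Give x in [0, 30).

Write x = 1 + 10·k. Then 10·k ≡ 0 − 1 ≡ 2 (mod 3).
Need 10⁻¹ mod 3. Extended Euclid on (3, 1):
3 = 3*1 + 0
10⁻¹ ≡ 1 (mod 3), so k ≡ 1·2 ≡ 2 (mod 3).
x = 1 + 10·2 = 21.

21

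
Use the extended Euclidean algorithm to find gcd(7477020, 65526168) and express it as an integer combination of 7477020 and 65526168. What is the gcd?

Repeated division:
65526168 = 8×7477020 + 5710008
7477020 = 1×5710008 + 1767012
5710008 = 3×1767012 + 408972
1767012 = 4×408972 + 131124
408972 = 3×131124 + 15600
131124 = 8×15600 + 6324
15600 = 2×6324 + 2952
6324 = 2×2952 + 420
2952 = 7×420 + 12
420 = 35×12 + 0
gcd(7477020, 65526168) = 12.
Working backward:
12 = 2952 − 7·420
12 = −7·6324 + 15·2952
12 = 15·15600 − 37·6324
12 = −37·131124 + 311·15600
12 = 311·408972 − 970·131124
12 = −970·1767012 + 4191·408972
12 = 4191·5710008 − 13543·1767012
12 = −13543·7477020 + 17734·5710008
12 = 17734·65526168 − 155415·7477020
So 12 = (17734)·65526168 + (-155415)·7477020.

12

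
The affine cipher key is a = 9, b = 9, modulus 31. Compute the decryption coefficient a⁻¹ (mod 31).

7

gcd(31, 9) by repeated division:
31 = 3·9 + 4
9 = 2·4 + 1
4 = 4·1 + 0
The gcd is 1. Working backward:
1 = 9 − 2·4
1 = −2·31 + 7·9
So 9·7 ≡ 1 (mod 31).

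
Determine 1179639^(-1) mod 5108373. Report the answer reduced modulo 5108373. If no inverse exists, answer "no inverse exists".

Compute gcd(1179639, 5108373):
5108373 = 4·1179639 + 389817
1179639 = 3·389817 + 10188
389817 = 38·10188 + 2673
10188 = 3·2673 + 2169
2673 = 1·2169 + 504
2169 = 4·504 + 153
504 = 3·153 + 45
153 = 3·45 + 18
45 = 2·18 + 9
18 = 2·9 + 0
gcd(1179639, 5108373) = 9 ≠ 1, so 1179639 has no multiplicative inverse modulo 5108373.

no inverse exists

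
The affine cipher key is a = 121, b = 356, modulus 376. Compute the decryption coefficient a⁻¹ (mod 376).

Run Euclid on (376, 121):
376 = 3×121 + 13
121 = 9×13 + 4
13 = 3×4 + 1
4 = 4×1 + 0
gcd = 1, so the inverse exists. Back-substitute:
1 = 13 − 3·4
1 = −3·121 + 28·13
1 = 28·376 − 87·121
Thus 121·(-87) ≡ 1 (mod 376); reducing, -87 mod 376 = 289.

289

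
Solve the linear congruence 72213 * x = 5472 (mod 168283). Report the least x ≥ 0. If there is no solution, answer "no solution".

22078

First find gcd(72213, 168283):
168283 = 2*72213 + 23857
72213 = 3*23857 + 642
23857 = 37*642 + 103
642 = 6*103 + 24
103 = 4*24 + 7
24 = 3*7 + 3
7 = 2*3 + 1
3 = 3*1 + 0
gcd = 1, so a unique solution mod 168283 exists.
Back-substitute for the Bézout coefficients:
1 = 7 − 2·3
1 = −2·24 + 7·7
1 = 7·103 − 30·24
1 = −30·642 + 187·103
1 = 187·23857 − 6949·642
1 = −6949·72213 + 21034·23857
1 = 21034·168283 − 49017·72213
So 72213·(-49017) ≡ 1 (mod 168283), giving 72213⁻¹ ≡ 119266.
x ≡ 72213⁻¹·5472 ≡ 119266·5472 ≡ 22078 (mod 168283).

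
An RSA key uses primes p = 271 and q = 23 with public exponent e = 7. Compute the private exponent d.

4243

φ(n) = (p−1)(q−1) = 270·22 = 5940.
Need d with 7·d ≡ 1 (mod 5940). Apply the extended Euclidean algorithm:
5940 = 848*7 + 4
7 = 1*4 + 3
4 = 1*3 + 1
3 = 3*1 + 0
Back-substitute:
1 = 4 − 3
1 = −7 + 2·4
1 = 2·5940 − 1697·7
So 7·(-1697) ≡ 1 (mod 5940), hence d ≡ -1697 ≡ 4243 (mod 5940).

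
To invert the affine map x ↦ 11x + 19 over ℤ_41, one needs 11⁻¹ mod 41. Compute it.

Extended Euclidean algorithm:
41 = 3*11 + 8
11 = 1*8 + 3
8 = 2*3 + 2
3 = 1*2 + 1
2 = 2*1 + 0
gcd = 1, so the inverse exists. Back-substitute:
1 = 3 − 2
1 = −8 + 3·3
1 = 3·11 − 4·8
1 = −4·41 + 15·11
So 11·15 ≡ 1 (mod 41).

15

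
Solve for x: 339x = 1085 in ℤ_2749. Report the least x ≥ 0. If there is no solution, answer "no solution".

First find gcd(339, 2749):
2749 = 8*339 + 37
339 = 9*37 + 6
37 = 6*6 + 1
6 = 6*1 + 0
gcd = 1, so a unique solution mod 2749 exists.
Back-substitute for the Bézout coefficients:
1 = 37 − 6·6
1 = −6·339 + 55·37
1 = 55·2749 − 446·339
So 339·(-446) ≡ 1 (mod 2749), giving 339⁻¹ ≡ 2303.
x ≡ 339⁻¹·1085 ≡ 2303·1085 ≡ 2663 (mod 2749).

2663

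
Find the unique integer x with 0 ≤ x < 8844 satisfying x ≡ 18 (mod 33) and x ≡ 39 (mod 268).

843

Write x = 18 + 33·k. Then 33·k ≡ 39 − 18 ≡ 21 (mod 268).
Need 33⁻¹ mod 268. Extended Euclid on (268, 33):
268 = 8·33 + 4
33 = 8·4 + 1
4 = 4·1 + 0
Back-substitute:
1 = 33 − 8·4
1 = −8·268 + 65·33
33⁻¹ ≡ 65 (mod 268), so k ≡ 65·21 ≡ 25 (mod 268).
x = 18 + 33·25 = 843.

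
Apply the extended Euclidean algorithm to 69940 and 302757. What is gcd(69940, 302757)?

13

Apply Euclid's algorithm to 302757 and 69940:
302757 = 4×69940 + 22997
69940 = 3×22997 + 949
22997 = 24×949 + 221
949 = 4×221 + 65
221 = 3×65 + 26
65 = 2×26 + 13
26 = 2×13 + 0
gcd(69940, 302757) = 13.
Express as a combination:
13 = 65 − 2·26
13 = −2·221 + 7·65
13 = 7·949 − 30·221
13 = −30·22997 + 727·949
13 = 727·69940 − 2211·22997
13 = −2211·302757 + 9571·69940
So 13 = (-2211)·302757 + (9571)·69940.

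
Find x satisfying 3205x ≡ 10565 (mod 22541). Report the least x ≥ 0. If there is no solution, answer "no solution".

8021

First find gcd(3205, 22541):
22541 = 7·3205 + 106
3205 = 30·106 + 25
106 = 4·25 + 6
25 = 4·6 + 1
6 = 6·1 + 0
gcd = 1, so a unique solution mod 22541 exists.
Back-substitute for the Bézout coefficients:
1 = 25 − 4·6
1 = −4·106 + 17·25
1 = 17·3205 − 514·106
1 = −514·22541 + 3615·3205
So 3205·(3615) ≡ 1 (mod 22541), giving 3205⁻¹ ≡ 3615.
x ≡ 3205⁻¹·10565 ≡ 3615·10565 ≡ 8021 (mod 22541).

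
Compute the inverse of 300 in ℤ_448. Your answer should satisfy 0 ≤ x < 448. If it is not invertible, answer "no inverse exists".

no inverse exists

Compute gcd(300, 448):
448 = 1·300 + 148
300 = 2·148 + 4
148 = 37·4 + 0
gcd(300, 448) = 4 ≠ 1, so 300 has no multiplicative inverse modulo 448.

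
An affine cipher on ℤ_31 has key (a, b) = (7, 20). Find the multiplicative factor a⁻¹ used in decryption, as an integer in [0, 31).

Extended Euclidean algorithm:
31 = 4×7 + 3
7 = 2×3 + 1
3 = 3×1 + 0
gcd = 1, so the inverse exists. Back-substitute:
1 = 7 − 2·3
1 = −2·31 + 9·7
So 7·9 ≡ 1 (mod 31).

9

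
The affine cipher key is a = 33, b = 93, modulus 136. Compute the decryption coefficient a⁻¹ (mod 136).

Extended Euclidean algorithm:
136 = 4·33 + 4
33 = 8·4 + 1
4 = 4·1 + 0
gcd = 1, so the inverse exists. Back-substitute:
1 = 33 − 8·4
1 = −8·136 + 33·33
So 33·33 ≡ 1 (mod 136).

33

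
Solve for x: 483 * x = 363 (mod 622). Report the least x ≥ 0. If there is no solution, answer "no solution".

333

First find gcd(483, 622):
622 = 1·483 + 139
483 = 3·139 + 66
139 = 2·66 + 7
66 = 9·7 + 3
7 = 2·3 + 1
3 = 3·1 + 0
gcd = 1, so a unique solution mod 622 exists.
Back-substitute for the Bézout coefficients:
1 = 7 − 2·3
1 = −2·66 + 19·7
1 = 19·139 − 40·66
1 = −40·483 + 139·139
1 = 139·622 − 179·483
So 483·(-179) ≡ 1 (mod 622), giving 483⁻¹ ≡ 443.
x ≡ 483⁻¹·363 ≡ 443·363 ≡ 333 (mod 622).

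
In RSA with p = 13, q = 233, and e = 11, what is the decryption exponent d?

2531

φ(n) = (p−1)(q−1) = 12·232 = 2784.
Need d with 11·d ≡ 1 (mod 2784). Apply the extended Euclidean algorithm:
2784 = 253*11 + 1
11 = 11*1 + 0
Back-substitute:
1 = 2784 − 253·11
So 11·(-253) ≡ 1 (mod 2784), hence d ≡ -253 ≡ 2531 (mod 2784).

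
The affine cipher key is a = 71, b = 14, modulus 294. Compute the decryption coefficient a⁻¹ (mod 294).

29

Apply the Euclidean algorithm to 294 and 71:
294 = 4×71 + 10
71 = 7×10 + 1
10 = 10×1 + 0
gcd = 1, so the inverse exists. Back-substitute:
1 = 71 − 7·10
1 = −7·294 + 29·71
So 71·29 ≡ 1 (mod 294).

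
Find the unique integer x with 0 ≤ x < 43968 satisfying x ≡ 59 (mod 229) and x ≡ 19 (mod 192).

12883

Write x = 59 + 229·k. Then 229·k ≡ 19 − 59 ≡ 152 (mod 192).
Need 229⁻¹ mod 192. Extended Euclid on (192, 37):
192 = 5*37 + 7
37 = 5*7 + 2
7 = 3*2 + 1
2 = 2*1 + 0
Back-substitute:
1 = 7 − 3·2
1 = −3·37 + 16·7
1 = 16·192 − 83·37
229⁻¹ ≡ 109 (mod 192), so k ≡ 109·152 ≡ 56 (mod 192).
x = 59 + 229·56 = 12883.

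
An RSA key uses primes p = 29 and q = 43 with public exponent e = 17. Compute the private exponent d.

761

φ(n) = (p−1)(q−1) = 28·42 = 1176.
Need d with 17·d ≡ 1 (mod 1176). Apply the extended Euclidean algorithm:
1176 = 69*17 + 3
17 = 5*3 + 2
3 = 1*2 + 1
2 = 2*1 + 0
Back-substitute:
1 = 3 − 2
1 = −17 + 6·3
1 = 6·1176 − 415·17
So 17·(-415) ≡ 1 (mod 1176), hence d ≡ -415 ≡ 761 (mod 1176).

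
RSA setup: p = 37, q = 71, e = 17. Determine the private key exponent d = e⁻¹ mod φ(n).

φ(n) = (p−1)(q−1) = 36·70 = 2520.
Need d with 17·d ≡ 1 (mod 2520). Apply the extended Euclidean algorithm:
2520 = 148*17 + 4
17 = 4*4 + 1
4 = 4*1 + 0
Back-substitute:
1 = 17 − 4·4
1 = −4·2520 + 593·17
So 17·593 ≡ 1 (mod 2520), hence d = 593.

593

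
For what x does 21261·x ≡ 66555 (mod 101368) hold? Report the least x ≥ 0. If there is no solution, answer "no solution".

First find gcd(21261, 101368):
101368 = 4×21261 + 16324
21261 = 1×16324 + 4937
16324 = 3×4937 + 1513
4937 = 3×1513 + 398
1513 = 3×398 + 319
398 = 1×319 + 79
319 = 4×79 + 3
79 = 26×3 + 1
3 = 3×1 + 0
gcd = 1, so a unique solution mod 101368 exists.
Back-substitute for the Bézout coefficients:
1 = 79 − 26·3
1 = −26·319 + 105·79
1 = 105·398 − 131·319
1 = −131·1513 + 498·398
1 = 498·4937 − 1625·1513
1 = −1625·16324 + 5373·4937
1 = 5373·21261 − 6998·16324
1 = −6998·101368 + 33365·21261
So 21261·(33365) ≡ 1 (mod 101368), giving 21261⁻¹ ≡ 33365.
x ≡ 21261⁻¹·66555 ≡ 33365·66555 ≡ 40167 (mod 101368).

40167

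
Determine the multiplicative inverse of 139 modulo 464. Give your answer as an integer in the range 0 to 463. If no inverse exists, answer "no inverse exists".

227

gcd(464, 139) by repeated division:
464 = 3*139 + 47
139 = 2*47 + 45
47 = 1*45 + 2
45 = 22*2 + 1
2 = 2*1 + 0
gcd = 1, so the inverse exists. Back-substitute:
1 = 45 − 22·2
1 = −22·47 + 23·45
1 = 23·139 − 68·47
1 = −68·464 + 227·139
So 139·227 ≡ 1 (mod 464).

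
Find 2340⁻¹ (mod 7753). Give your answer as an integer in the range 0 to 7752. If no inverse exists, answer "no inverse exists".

Extended Euclidean algorithm:
7753 = 3×2340 + 733
2340 = 3×733 + 141
733 = 5×141 + 28
141 = 5×28 + 1
28 = 28×1 + 0
Since gcd(2340, 7753) = 1, back-substitute to write 1 as a combination:
1 = 141 − 5·28
1 = −5·733 + 26·141
1 = 26·2340 − 83·733
1 = −83·7753 + 275·2340
So 2340·275 ≡ 1 (mod 7753).

275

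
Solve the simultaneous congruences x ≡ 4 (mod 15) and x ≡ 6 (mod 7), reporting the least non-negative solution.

Write x = 4 + 15·k. Then 15·k ≡ 6 − 4 ≡ 2 (mod 7).
Need 15⁻¹ mod 7. Extended Euclid on (7, 1):
7 = 7×1 + 0
15⁻¹ ≡ 1 (mod 7), so k ≡ 1·2 ≡ 2 (mod 7).
x = 4 + 15·2 = 34.

34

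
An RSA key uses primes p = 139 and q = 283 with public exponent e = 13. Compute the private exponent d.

φ(n) = (p−1)(q−1) = 138·282 = 38916.
Need d with 13·d ≡ 1 (mod 38916). Apply the extended Euclidean algorithm:
38916 = 2993·13 + 7
13 = 1·7 + 6
7 = 1·6 + 1
6 = 6·1 + 0
Back-substitute:
1 = 7 − 6
1 = −13 + 2·7
1 = 2·38916 − 5987·13
So 13·(-5987) ≡ 1 (mod 38916), hence d ≡ -5987 ≡ 32929 (mod 38916).

32929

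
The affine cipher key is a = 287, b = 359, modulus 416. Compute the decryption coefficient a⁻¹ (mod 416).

gcd(416, 287) by repeated division:
416 = 1×287 + 129
287 = 2×129 + 29
129 = 4×29 + 13
29 = 2×13 + 3
13 = 4×3 + 1
3 = 3×1 + 0
The gcd is 1. Working backward:
1 = 13 − 4·3
1 = −4·29 + 9·13
1 = 9·129 − 40·29
1 = −40·287 + 89·129
1 = 89·416 − 129·287
So 287·(-129) ≡ 1 (mod 416), and -129 ≡ 287 (mod 416).

287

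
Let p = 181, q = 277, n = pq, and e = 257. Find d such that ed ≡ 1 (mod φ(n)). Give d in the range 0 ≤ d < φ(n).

2513

φ(n) = (p−1)(q−1) = 180·276 = 49680.
Need d with 257·d ≡ 1 (mod 49680). Apply the extended Euclidean algorithm:
49680 = 193·257 + 79
257 = 3·79 + 20
79 = 3·20 + 19
20 = 1·19 + 1
19 = 19·1 + 0
Back-substitute:
1 = 20 − 19
1 = −79 + 4·20
1 = 4·257 − 13·79
1 = −13·49680 + 2513·257
So 257·2513 ≡ 1 (mod 49680), hence d = 2513.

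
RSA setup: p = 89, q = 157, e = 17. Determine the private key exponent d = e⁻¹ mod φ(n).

12113

φ(n) = (p−1)(q−1) = 88·156 = 13728.
Need d with 17·d ≡ 1 (mod 13728). Apply the extended Euclidean algorithm:
13728 = 807·17 + 9
17 = 1·9 + 8
9 = 1·8 + 1
8 = 8·1 + 0
Back-substitute:
1 = 9 − 8
1 = −17 + 2·9
1 = 2·13728 − 1615·17
So 17·(-1615) ≡ 1 (mod 13728), hence d ≡ -1615 ≡ 12113 (mod 13728).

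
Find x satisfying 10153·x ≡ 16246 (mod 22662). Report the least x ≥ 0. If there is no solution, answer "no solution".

5392

First find gcd(10153, 22662):
22662 = 2*10153 + 2356
10153 = 4*2356 + 729
2356 = 3*729 + 169
729 = 4*169 + 53
169 = 3*53 + 10
53 = 5*10 + 3
10 = 3*3 + 1
3 = 3*1 + 0
gcd = 1, so a unique solution mod 22662 exists.
Back-substitute for the Bézout coefficients:
1 = 10 − 3·3
1 = −3·53 + 16·10
1 = 16·169 − 51·53
1 = −51·729 + 220·169
1 = 220·2356 − 711·729
1 = −711·10153 + 3064·2356
1 = 3064·22662 − 6839·10153
So 10153·(-6839) ≡ 1 (mod 22662), giving 10153⁻¹ ≡ 15823.
x ≡ 10153⁻¹·16246 ≡ 15823·16246 ≡ 5392 (mod 22662).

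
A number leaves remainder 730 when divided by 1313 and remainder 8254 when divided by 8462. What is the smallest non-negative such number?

Write x = 730 + 1313·k. Then 1313·k ≡ 8254 − 730 ≡ 7524 (mod 8462).
Need 1313⁻¹ mod 8462. Extended Euclid on (8462, 1313):
8462 = 6*1313 + 584
1313 = 2*584 + 145
584 = 4*145 + 4
145 = 36*4 + 1
4 = 4*1 + 0
Back-substitute:
1 = 145 − 36·4
1 = −36·584 + 145·145
1 = 145·1313 − 326·584
1 = −326·8462 + 2101·1313
1313⁻¹ ≡ 2101 (mod 8462), so k ≡ 2101·7524 ≡ 908 (mod 8462).
x = 730 + 1313·908 = 1192934.

1192934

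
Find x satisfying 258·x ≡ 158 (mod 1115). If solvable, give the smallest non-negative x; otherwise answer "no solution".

476

First find gcd(258, 1115):
1115 = 4·258 + 83
258 = 3·83 + 9
83 = 9·9 + 2
9 = 4·2 + 1
2 = 2·1 + 0
gcd = 1, so a unique solution mod 1115 exists.
Back-substitute for the Bézout coefficients:
1 = 9 − 4·2
1 = −4·83 + 37·9
1 = 37·258 − 115·83
1 = −115·1115 + 497·258
So 258·(497) ≡ 1 (mod 1115), giving 258⁻¹ ≡ 497.
x ≡ 258⁻¹·158 ≡ 497·158 ≡ 476 (mod 1115).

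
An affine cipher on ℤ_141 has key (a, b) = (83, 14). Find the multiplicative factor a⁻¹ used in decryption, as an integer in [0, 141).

17

Apply the Euclidean algorithm to 141 and 83:
141 = 1*83 + 58
83 = 1*58 + 25
58 = 2*25 + 8
25 = 3*8 + 1
8 = 8*1 + 0
Since gcd(83, 141) = 1, back-substitute to write 1 as a combination:
1 = 25 − 3·8
1 = −3·58 + 7·25
1 = 7·83 − 10·58
1 = −10·141 + 17·83
So 83·17 ≡ 1 (mod 141).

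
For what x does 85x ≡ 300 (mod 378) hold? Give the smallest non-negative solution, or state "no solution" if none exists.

48

First find gcd(85, 378):
378 = 4·85 + 38
85 = 2·38 + 9
38 = 4·9 + 2
9 = 4·2 + 1
2 = 2·1 + 0
gcd = 1, so a unique solution mod 378 exists.
Back-substitute for the Bézout coefficients:
1 = 9 − 4·2
1 = −4·38 + 17·9
1 = 17·85 − 38·38
1 = −38·378 + 169·85
So 85·(169) ≡ 1 (mod 378), giving 85⁻¹ ≡ 169.
x ≡ 85⁻¹·300 ≡ 169·300 ≡ 48 (mod 378).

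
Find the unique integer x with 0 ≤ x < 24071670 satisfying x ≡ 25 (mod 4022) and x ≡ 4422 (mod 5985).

6821337

Write x = 25 + 4022·k. Then 4022·k ≡ 4422 − 25 ≡ 4397 (mod 5985).
Need 4022⁻¹ mod 5985. Extended Euclid on (5985, 4022):
5985 = 1×4022 + 1963
4022 = 2×1963 + 96
1963 = 20×96 + 43
96 = 2×43 + 10
43 = 4×10 + 3
10 = 3×3 + 1
3 = 3×1 + 0
Back-substitute:
1 = 10 − 3·3
1 = −3·43 + 13·10
1 = 13·96 − 29·43
1 = −29·1963 + 593·96
1 = 593·4022 − 1215·1963
1 = −1215·5985 + 1808·4022
4022⁻¹ ≡ 1808 (mod 5985), so k ≡ 1808·4397 ≡ 1696 (mod 5985).
x = 25 + 4022·1696 = 6821337.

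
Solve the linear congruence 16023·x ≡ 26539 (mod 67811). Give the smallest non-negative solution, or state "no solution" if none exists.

18898

First find gcd(16023, 67811):
67811 = 4·16023 + 3719
16023 = 4·3719 + 1147
3719 = 3·1147 + 278
1147 = 4·278 + 35
278 = 7·35 + 33
35 = 1·33 + 2
33 = 16·2 + 1
2 = 2·1 + 0
gcd = 1, so a unique solution mod 67811 exists.
Back-substitute for the Bézout coefficients:
1 = 33 − 16·2
1 = −16·35 + 17·33
1 = 17·278 − 135·35
1 = −135·1147 + 557·278
1 = 557·3719 − 1806·1147
1 = −1806·16023 + 7781·3719
1 = 7781·67811 − 32930·16023
So 16023·(-32930) ≡ 1 (mod 67811), giving 16023⁻¹ ≡ 34881.
x ≡ 16023⁻¹·26539 ≡ 34881·26539 ≡ 18898 (mod 67811).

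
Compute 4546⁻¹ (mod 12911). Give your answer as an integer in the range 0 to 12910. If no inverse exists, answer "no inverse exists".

Run Euclid on (12911, 4546):
12911 = 2*4546 + 3819
4546 = 1*3819 + 727
3819 = 5*727 + 184
727 = 3*184 + 175
184 = 1*175 + 9
175 = 19*9 + 4
9 = 2*4 + 1
4 = 4*1 + 0
The gcd is 1. Working backward:
1 = 9 − 2·4
1 = −2·175 + 39·9
1 = 39·184 − 41·175
1 = −41·727 + 162·184
1 = 162·3819 − 851·727
1 = −851·4546 + 1013·3819
1 = 1013·12911 − 2877·4546
Thus 4546·(-2877) ≡ 1 (mod 12911); reducing, -2877 mod 12911 = 10034.

10034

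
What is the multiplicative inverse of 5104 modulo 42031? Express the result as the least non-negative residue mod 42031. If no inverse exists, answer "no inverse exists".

no inverse exists

Compute gcd(5104, 42031):
42031 = 8*5104 + 1199
5104 = 4*1199 + 308
1199 = 3*308 + 275
308 = 1*275 + 33
275 = 8*33 + 11
33 = 3*11 + 0
Since gcd = 11 > 1, 5104 is not a unit mod 42031.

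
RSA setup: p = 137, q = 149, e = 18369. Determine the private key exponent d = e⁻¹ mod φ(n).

φ(n) = (p−1)(q−1) = 136·148 = 20128.
Need d with 18369·d ≡ 1 (mod 20128). Apply the extended Euclidean algorithm:
20128 = 1·18369 + 1759
18369 = 10·1759 + 779
1759 = 2·779 + 201
779 = 3·201 + 176
201 = 1·176 + 25
176 = 7·25 + 1
25 = 25·1 + 0
Back-substitute:
1 = 176 − 7·25
1 = −7·201 + 8·176
1 = 8·779 − 31·201
1 = −31·1759 + 70·779
1 = 70·18369 − 731·1759
1 = −731·20128 + 801·18369
So 18369·801 ≡ 1 (mod 20128), hence d = 801.

801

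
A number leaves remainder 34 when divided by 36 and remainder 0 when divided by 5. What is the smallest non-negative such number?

Write x = 34 + 36·k. Then 36·k ≡ 0 − 34 ≡ 1 (mod 5).
Need 36⁻¹ mod 5. Extended Euclid on (5, 1):
5 = 5×1 + 0
36⁻¹ ≡ 1 (mod 5), so k ≡ 1·1 ≡ 1 (mod 5).
x = 34 + 36·1 = 70.

70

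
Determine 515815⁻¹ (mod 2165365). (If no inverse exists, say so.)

no inverse exists

Compute gcd(515815, 2165365):
2165365 = 4×515815 + 102105
515815 = 5×102105 + 5290
102105 = 19×5290 + 1595
5290 = 3×1595 + 505
1595 = 3×505 + 80
505 = 6×80 + 25
80 = 3×25 + 5
25 = 5×5 + 0
gcd(515815, 2165365) = 5 ≠ 1, so 515815 has no multiplicative inverse modulo 2165365.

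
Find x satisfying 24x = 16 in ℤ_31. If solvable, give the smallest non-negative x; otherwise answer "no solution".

First find gcd(24, 31):
31 = 1·24 + 7
24 = 3·7 + 3
7 = 2·3 + 1
3 = 3·1 + 0
gcd = 1, so a unique solution mod 31 exists.
Back-substitute for the Bézout coefficients:
1 = 7 − 2·3
1 = −2·24 + 7·7
1 = 7·31 − 9·24
So 24·(-9) ≡ 1 (mod 31), giving 24⁻¹ ≡ 22.
x ≡ 24⁻¹·16 ≡ 22·16 ≡ 11 (mod 31).

11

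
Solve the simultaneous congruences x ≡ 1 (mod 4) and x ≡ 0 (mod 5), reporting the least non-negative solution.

Write x = 1 + 4·k. Then 4·k ≡ 0 − 1 ≡ 4 (mod 5).
Need 4⁻¹ mod 5. Extended Euclid on (5, 4):
5 = 1×4 + 1
4 = 4×1 + 0
Back-substitute:
1 = 5 − 4
4⁻¹ ≡ 4 (mod 5), so k ≡ 4·4 ≡ 1 (mod 5).
x = 1 + 4·1 = 5.

5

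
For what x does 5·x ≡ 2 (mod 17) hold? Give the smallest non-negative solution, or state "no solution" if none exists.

First find gcd(5, 17):
17 = 3*5 + 2
5 = 2*2 + 1
2 = 2*1 + 0
gcd = 1, so a unique solution mod 17 exists.
Back-substitute for the Bézout coefficients:
1 = 5 − 2·2
1 = −2·17 + 7·5
So 5·(7) ≡ 1 (mod 17), giving 5⁻¹ ≡ 7.
x ≡ 5⁻¹·2 ≡ 7·2 ≡ 14 (mod 17).

14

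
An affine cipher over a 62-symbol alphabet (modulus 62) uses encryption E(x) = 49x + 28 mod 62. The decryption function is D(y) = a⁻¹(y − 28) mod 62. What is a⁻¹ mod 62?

Extended Euclidean algorithm:
62 = 1*49 + 13
49 = 3*13 + 10
13 = 1*10 + 3
10 = 3*3 + 1
3 = 3*1 + 0
The gcd is 1. Working backward:
1 = 10 − 3·3
1 = −3·13 + 4·10
1 = 4·49 − 15·13
1 = −15·62 + 19·49
So 49·19 ≡ 1 (mod 62).

19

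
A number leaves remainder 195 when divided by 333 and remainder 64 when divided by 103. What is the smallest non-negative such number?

Write x = 195 + 333·k. Then 333·k ≡ 64 − 195 ≡ 75 (mod 103).
Need 333⁻¹ mod 103. Extended Euclid on (103, 24):
103 = 4×24 + 7
24 = 3×7 + 3
7 = 2×3 + 1
3 = 3×1 + 0
Back-substitute:
1 = 7 − 2·3
1 = −2·24 + 7·7
1 = 7·103 − 30·24
333⁻¹ ≡ 73 (mod 103), so k ≡ 73·75 ≡ 16 (mod 103).
x = 195 + 333·16 = 5523.

5523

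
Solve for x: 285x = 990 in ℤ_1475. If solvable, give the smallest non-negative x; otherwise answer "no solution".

19

First find gcd(285, 1475):
1475 = 5*285 + 50
285 = 5*50 + 35
50 = 1*35 + 15
35 = 2*15 + 5
15 = 3*5 + 0
gcd = 5 and 5 | 990, so solutions exist. Divide through by 5: 57x ≡ 198 (mod 295).
Now find 57⁻¹ mod 295:
295 = 5*57 + 10
57 = 5*10 + 7
10 = 1*7 + 3
7 = 2*3 + 1
3 = 3*1 + 0
Back-substitute:
1 = 7 − 2·3
1 = −2·10 + 3·7
1 = 3·57 − 17·10
1 = −17·295 + 88·57
So 57⁻¹ ≡ 88 (mod 295).
Then x ≡ 88·198 ≡ 19 (mod 295); the smallest non-negative solution is x = 19.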